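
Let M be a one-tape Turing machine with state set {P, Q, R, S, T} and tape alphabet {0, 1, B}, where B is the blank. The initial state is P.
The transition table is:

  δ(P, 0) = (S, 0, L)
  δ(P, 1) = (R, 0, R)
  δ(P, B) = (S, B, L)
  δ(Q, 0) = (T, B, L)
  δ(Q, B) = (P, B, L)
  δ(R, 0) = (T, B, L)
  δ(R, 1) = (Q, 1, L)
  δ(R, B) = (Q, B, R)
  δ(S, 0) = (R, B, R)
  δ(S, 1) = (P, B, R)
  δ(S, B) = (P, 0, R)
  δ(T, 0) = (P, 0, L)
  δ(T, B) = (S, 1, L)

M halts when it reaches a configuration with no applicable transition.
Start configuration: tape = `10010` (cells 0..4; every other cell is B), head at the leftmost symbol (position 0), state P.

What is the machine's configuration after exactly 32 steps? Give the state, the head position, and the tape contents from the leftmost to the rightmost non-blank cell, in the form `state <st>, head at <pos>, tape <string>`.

state=P head=0 tape=BB[1]0010   (P,1)→(R,0,R)
state=R head=1 tape=BB0[0]010   (R,0)→(T,B,L)
state=T head=0 tape=BB[0]B010   (T,0)→(P,0,L)
state=P head=-1 tape=B[B]0B010   (P,B)→(S,B,L)
state=S head=-2 tape=[B]B0B010   (S,B)→(P,0,R)
state=P head=-1 tape=0[B]0B010   (P,B)→(S,B,L)
state=S head=-2 tape=[0]B0B010   (S,0)→(R,B,R)
state=R head=-1 tape=B[B]0B010   (R,B)→(Q,B,R)
state=Q head=0 tape=BB[0]B010   (Q,0)→(T,B,L)
state=T head=-1 tape=B[B]BB010   (T,B)→(S,1,L)
state=S head=-2 tape=[B]1BB010   (S,B)→(P,0,R)
state=P head=-1 tape=0[1]BB010   (P,1)→(R,0,R)
state=R head=0 tape=00[B]B010   (R,B)→(Q,B,R)
state=Q head=1 tape=00B[B]010   (Q,B)→(P,B,L)
state=P head=0 tape=00[B]B010   (P,B)→(S,B,L)
state=S head=-1 tape=0[0]BB010   (S,0)→(R,B,R)
state=R head=0 tape=0B[B]B010   (R,B)→(Q,B,R)
state=Q head=1 tape=0BB[B]010   (Q,B)→(P,B,L)
state=P head=0 tape=0B[B]B010   (P,B)→(S,B,L)
state=S head=-1 tape=0[B]BB010   (S,B)→(P,0,R)
state=P head=0 tape=00[B]B010   (P,B)→(S,B,L)
state=S head=-1 tape=0[0]BB010   (S,0)→(R,B,R)
state=R head=0 tape=0B[B]B010   (R,B)→(Q,B,R)
state=Q head=1 tape=0BB[B]010   (Q,B)→(P,B,L)
state=P head=0 tape=0B[B]B010   (P,B)→(S,B,L)
state=S head=-1 tape=0[B]BB010   (S,B)→(P,0,R)
state=P head=0 tape=00[B]B010   (P,B)→(S,B,L)
state=S head=-1 tape=0[0]BB010   (S,0)→(R,B,R)
state=R head=0 tape=0B[B]B010   (R,B)→(Q,B,R)
state=Q head=1 tape=0BB[B]010   (Q,B)→(P,B,L)
state=P head=0 tape=0B[B]B010   (P,B)→(S,B,L)
state=S head=-1 tape=0[B]BB010   (S,B)→(P,0,R)
state=P head=0 tape=00[B]B010
After 32 steps: state P, head at 0, tape 00BB010.

state P, head at 0, tape 00BB010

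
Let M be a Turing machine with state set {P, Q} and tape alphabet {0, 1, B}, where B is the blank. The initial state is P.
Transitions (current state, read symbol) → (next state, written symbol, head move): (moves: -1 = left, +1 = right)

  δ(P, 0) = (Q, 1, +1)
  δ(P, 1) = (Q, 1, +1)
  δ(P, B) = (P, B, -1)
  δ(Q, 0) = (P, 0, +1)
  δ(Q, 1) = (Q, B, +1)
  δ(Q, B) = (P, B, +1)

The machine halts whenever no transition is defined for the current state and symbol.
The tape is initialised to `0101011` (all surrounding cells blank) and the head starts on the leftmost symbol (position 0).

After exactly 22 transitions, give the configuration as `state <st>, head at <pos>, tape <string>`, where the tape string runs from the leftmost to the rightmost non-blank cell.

state=P head=0 tape=[0]101011BB   (P,0)→(Q,1,+1)
state=Q head=1 tape=1[1]01011BB   (Q,1)→(Q,B,+1)
state=Q head=2 tape=1B[0]1011BB   (Q,0)→(P,0,+1)
state=P head=3 tape=1B0[1]011BB   (P,1)→(Q,1,+1)
state=Q head=4 tape=1B01[0]11BB   (Q,0)→(P,0,+1)
state=P head=5 tape=1B010[1]1BB   (P,1)→(Q,1,+1)
state=Q head=6 tape=1B0101[1]BB   (Q,1)→(Q,B,+1)
state=Q head=7 tape=1B0101B[B]B   (Q,B)→(P,B,+1)
state=P head=8 tape=1B0101BB[B]   (P,B)→(P,B,-1)
state=P head=7 tape=1B0101B[B]B   (P,B)→(P,B,-1)
state=P head=6 tape=1B0101[B]BB   (P,B)→(P,B,-1)
state=P head=5 tape=1B010[1]BBB   (P,1)→(Q,1,+1)
state=Q head=6 tape=1B0101[B]BB   (Q,B)→(P,B,+1)
state=P head=7 tape=1B0101B[B]B   (P,B)→(P,B,-1)
state=P head=6 tape=1B0101[B]BB   (P,B)→(P,B,-1)
state=P head=5 tape=1B010[1]BBB   (P,1)→(Q,1,+1)
state=Q head=6 tape=1B0101[B]BB   (Q,B)→(P,B,+1)
state=P head=7 tape=1B0101B[B]B   (P,B)→(P,B,-1)
state=P head=6 tape=1B0101[B]BB   (P,B)→(P,B,-1)
state=P head=5 tape=1B010[1]BBB   (P,1)→(Q,1,+1)
state=Q head=6 tape=1B0101[B]BB   (Q,B)→(P,B,+1)
state=P head=7 tape=1B0101B[B]B   (P,B)→(P,B,-1)
state=P head=6 tape=1B0101[B]BB
After 22 steps: state P, head at 6, tape 1B0101.

state P, head at 6, tape 1B0101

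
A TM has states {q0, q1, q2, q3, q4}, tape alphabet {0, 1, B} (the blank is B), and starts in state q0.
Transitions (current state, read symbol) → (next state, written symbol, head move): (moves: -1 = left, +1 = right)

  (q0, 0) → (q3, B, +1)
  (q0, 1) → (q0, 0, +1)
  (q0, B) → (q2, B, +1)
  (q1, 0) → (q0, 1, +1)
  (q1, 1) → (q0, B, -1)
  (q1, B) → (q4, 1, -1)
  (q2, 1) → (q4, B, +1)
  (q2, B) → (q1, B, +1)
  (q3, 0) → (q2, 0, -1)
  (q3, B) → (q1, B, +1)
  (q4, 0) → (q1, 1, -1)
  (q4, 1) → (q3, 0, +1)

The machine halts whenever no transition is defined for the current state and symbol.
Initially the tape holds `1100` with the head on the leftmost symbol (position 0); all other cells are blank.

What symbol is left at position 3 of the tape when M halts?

state=q0 head=0 tape=[1]100BBB   (q0,1)→(q0,0,+1)
state=q0 head=1 tape=0[1]00BBB   (q0,1)→(q0,0,+1)
state=q0 head=2 tape=00[0]0BBB   (q0,0)→(q3,B,+1)
state=q3 head=3 tape=00B[0]BBB   (q3,0)→(q2,0,-1)
state=q2 head=2 tape=00[B]0BBB   (q2,B)→(q1,B,+1)
state=q1 head=3 tape=00B[0]BBB   (q1,0)→(q0,1,+1)
state=q0 head=4 tape=00B1[B]BB   (q0,B)→(q2,B,+1)
state=q2 head=5 tape=00B1B[B]B   (q2,B)→(q1,B,+1)
state=q1 head=6 tape=00B1BB[B]   (q1,B)→(q4,1,-1)
state=q4 head=5 tape=00B1B[B]1
Cell 3 holds 1 when M halts.

1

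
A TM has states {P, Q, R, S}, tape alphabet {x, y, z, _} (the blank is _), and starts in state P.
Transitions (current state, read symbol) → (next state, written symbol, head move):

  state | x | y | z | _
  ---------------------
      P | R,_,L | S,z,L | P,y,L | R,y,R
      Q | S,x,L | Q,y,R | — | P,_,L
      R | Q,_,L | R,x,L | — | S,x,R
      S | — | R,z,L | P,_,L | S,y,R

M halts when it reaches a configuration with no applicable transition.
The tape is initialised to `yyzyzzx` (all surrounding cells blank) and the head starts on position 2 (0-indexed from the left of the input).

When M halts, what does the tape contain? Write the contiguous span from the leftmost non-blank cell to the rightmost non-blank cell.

P | ____yy[z]yzzx   read z → write y, move L, go to P
P | ____y[y]yyzzx   read y → write z, move L, go to S
S | ____[y]zyyzzx   read y → write z, move L, go to R
R | ___[_]zzyyzzx   read _ → write x, move R, go to S
S | ___x[z]zyyzzx   read z → write _, move L, go to P
P | ___[x]_zyyzzx   read x → write _, move L, go to R
R | __[_]__zyyzzx   read _ → write x, move R, go to S
S | __x[_]_zyyzzx   read _ → write y, move R, go to S
S | __xy[_]zyyzzx   read _ → write y, move R, go to S
S | __xyy[z]yyzzx   read z → write _, move L, go to P
P | __xy[y]_yyzzx   read y → write z, move L, go to S
S | __x[y]z_yyzzx   read y → write z, move L, go to R
R | __[x]zz_yyzzx   read x → write _, move L, go to Q
Q | _[_]_zz_yyzzx   read _ → write _, move L, go to P
P | [_]__zz_yyzzx   read _ → write y, move R, go to R
R | y[_]_zz_yyzzx   read _ → write x, move R, go to S
S | yx[_]zz_yyzzx   read _ → write y, move R, go to S
S | yxy[z]z_yyzzx   read z → write _, move L, go to P
P | yx[y]_z_yyzzx   read y → write z, move L, go to S
S | y[x]z_z_yyzzx
The non-blank tape span at halt is yxz_z_yyzzx.

yxz_z_yyzzx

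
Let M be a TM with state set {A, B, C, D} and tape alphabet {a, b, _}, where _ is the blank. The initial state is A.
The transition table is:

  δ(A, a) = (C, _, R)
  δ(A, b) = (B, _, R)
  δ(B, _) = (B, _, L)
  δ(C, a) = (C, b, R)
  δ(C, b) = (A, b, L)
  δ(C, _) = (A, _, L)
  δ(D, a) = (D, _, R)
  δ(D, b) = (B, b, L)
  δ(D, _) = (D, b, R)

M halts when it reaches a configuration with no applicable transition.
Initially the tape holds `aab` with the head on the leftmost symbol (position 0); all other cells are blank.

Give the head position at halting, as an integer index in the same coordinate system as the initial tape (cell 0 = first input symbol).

2

A | [a]ab   read a → write _, move R, go to C
C | _[a]b   read a → write b, move R, go to C
C | _b[b]   read b → write b, move L, go to A
A | _[b]b   read b → write _, move R, go to B
B | __[b]
At halt the head is at cell 2.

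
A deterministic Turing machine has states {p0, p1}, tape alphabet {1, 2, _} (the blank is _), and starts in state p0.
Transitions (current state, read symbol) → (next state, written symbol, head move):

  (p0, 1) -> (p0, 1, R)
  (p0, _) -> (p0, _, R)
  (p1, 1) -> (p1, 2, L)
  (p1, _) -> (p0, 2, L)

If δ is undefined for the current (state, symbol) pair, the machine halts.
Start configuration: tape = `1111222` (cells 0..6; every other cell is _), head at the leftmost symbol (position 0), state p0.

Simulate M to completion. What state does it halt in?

state=p0 head=0 tape=[1]111222   (p0,1)→(p0,1,R)
state=p0 head=1 tape=1[1]11222   (p0,1)→(p0,1,R)
state=p0 head=2 tape=11[1]1222   (p0,1)→(p0,1,R)
state=p0 head=3 tape=111[1]222   (p0,1)→(p0,1,R)
state=p0 head=4 tape=1111[2]22
No transition is defined for (p0, 2); M halts in state p0.

p0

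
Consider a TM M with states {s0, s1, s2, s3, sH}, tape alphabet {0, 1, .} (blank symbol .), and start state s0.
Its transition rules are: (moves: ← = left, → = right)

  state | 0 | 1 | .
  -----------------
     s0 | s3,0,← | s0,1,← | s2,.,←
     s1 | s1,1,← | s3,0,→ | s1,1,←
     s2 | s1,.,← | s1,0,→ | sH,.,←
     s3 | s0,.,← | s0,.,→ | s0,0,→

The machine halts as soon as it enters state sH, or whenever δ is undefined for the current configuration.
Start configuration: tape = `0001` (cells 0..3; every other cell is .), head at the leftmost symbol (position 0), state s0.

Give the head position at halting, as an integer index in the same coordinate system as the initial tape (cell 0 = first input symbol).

state=s0 head=0 tape=....[0]001   (s0,0)→(s3,0,←)
state=s3 head=-1 tape=...[.]0001   (s3,.)→(s0,0,→)
state=s0 head=0 tape=...0[0]001   (s0,0)→(s3,0,←)
state=s3 head=-1 tape=...[0]0001   (s3,0)→(s0,.,←)
state=s0 head=-2 tape=..[.].0001   (s0,.)→(s2,.,←)
state=s2 head=-3 tape=.[.]..0001   (s2,.)→(sH,.,←)
state=sH head=-4 tape=[.]...0001
At halt the head is at cell -4.

-4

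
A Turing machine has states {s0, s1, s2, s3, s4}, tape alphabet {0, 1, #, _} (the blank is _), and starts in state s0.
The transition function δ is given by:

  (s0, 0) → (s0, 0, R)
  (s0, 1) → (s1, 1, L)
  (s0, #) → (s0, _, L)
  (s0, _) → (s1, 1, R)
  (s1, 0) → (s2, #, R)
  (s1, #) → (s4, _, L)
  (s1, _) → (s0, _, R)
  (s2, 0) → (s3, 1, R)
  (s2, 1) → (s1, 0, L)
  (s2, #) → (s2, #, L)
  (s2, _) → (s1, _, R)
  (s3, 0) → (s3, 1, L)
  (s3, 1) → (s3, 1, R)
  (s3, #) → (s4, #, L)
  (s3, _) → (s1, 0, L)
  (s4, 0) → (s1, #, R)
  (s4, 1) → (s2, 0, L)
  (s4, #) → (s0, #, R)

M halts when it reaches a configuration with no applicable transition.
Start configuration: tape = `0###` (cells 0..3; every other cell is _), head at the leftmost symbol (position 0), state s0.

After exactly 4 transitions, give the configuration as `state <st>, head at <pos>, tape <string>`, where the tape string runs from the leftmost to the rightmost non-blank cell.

state=s0 head=0 tape=[0]###   (s0,0)→(s0,0,R)
state=s0 head=1 tape=0[#]##   (s0,#)→(s0,_,L)
state=s0 head=0 tape=[0]_##   (s0,0)→(s0,0,R)
state=s0 head=1 tape=0[_]##   (s0,_)→(s1,1,R)
state=s1 head=2 tape=01[#]#
After 4 steps: state s1, head at 2, tape 01##.

state s1, head at 2, tape 01##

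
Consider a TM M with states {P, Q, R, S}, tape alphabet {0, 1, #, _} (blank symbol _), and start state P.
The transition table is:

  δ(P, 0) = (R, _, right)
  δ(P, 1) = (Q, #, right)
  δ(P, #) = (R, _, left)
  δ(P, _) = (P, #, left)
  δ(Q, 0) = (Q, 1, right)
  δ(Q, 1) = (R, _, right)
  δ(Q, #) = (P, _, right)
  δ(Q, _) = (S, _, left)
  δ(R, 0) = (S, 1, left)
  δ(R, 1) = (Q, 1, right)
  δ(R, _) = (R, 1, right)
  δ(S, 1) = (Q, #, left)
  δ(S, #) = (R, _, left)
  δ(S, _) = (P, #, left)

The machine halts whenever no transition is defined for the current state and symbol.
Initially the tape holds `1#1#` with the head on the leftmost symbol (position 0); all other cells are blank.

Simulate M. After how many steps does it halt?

state=P head=0 tape=[1]#1#_   (P,1)→(Q,#,right)
state=Q head=1 tape=#[#]1#_   (Q,#)→(P,_,right)
state=P head=2 tape=#_[1]#_   (P,1)→(Q,#,right)
state=Q head=3 tape=#_#[#]_   (Q,#)→(P,_,right)
state=P head=4 tape=#_#_[_]   (P,_)→(P,#,left)
state=P head=3 tape=#_#[_]#   (P,_)→(P,#,left)
state=P head=2 tape=#_[#]##   (P,#)→(R,_,left)
state=R head=1 tape=#[_]_##   (R,_)→(R,1,right)
state=R head=2 tape=#1[_]##   (R,_)→(R,1,right)
state=R head=3 tape=#11[#]#
M halts after 9 transitions.

9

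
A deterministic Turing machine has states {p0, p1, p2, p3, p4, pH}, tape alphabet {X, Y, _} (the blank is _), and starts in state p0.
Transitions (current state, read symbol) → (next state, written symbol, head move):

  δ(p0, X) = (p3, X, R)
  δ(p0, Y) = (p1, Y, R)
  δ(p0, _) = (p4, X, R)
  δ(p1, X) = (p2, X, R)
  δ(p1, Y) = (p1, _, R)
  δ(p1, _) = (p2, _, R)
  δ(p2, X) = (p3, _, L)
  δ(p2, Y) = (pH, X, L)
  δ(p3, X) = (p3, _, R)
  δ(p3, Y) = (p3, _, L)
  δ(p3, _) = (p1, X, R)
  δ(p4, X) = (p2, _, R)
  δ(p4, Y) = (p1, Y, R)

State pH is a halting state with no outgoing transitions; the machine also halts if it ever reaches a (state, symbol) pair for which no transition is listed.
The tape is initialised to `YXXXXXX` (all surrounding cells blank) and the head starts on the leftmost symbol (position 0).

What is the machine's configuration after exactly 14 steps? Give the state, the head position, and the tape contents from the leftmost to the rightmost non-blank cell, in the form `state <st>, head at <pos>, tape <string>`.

state=p0 head=0 tape=[Y]XXXXXX__   (p0,Y)→(p1,Y,R)
state=p1 head=1 tape=Y[X]XXXXX__   (p1,X)→(p2,X,R)
state=p2 head=2 tape=YX[X]XXXX__   (p2,X)→(p3,_,L)
state=p3 head=1 tape=Y[X]_XXXX__   (p3,X)→(p3,_,R)
state=p3 head=2 tape=Y_[_]XXXX__   (p3,_)→(p1,X,R)
state=p1 head=3 tape=Y_X[X]XXX__   (p1,X)→(p2,X,R)
state=p2 head=4 tape=Y_XX[X]XX__   (p2,X)→(p3,_,L)
state=p3 head=3 tape=Y_X[X]_XX__   (p3,X)→(p3,_,R)
state=p3 head=4 tape=Y_X_[_]XX__   (p3,_)→(p1,X,R)
state=p1 head=5 tape=Y_X_X[X]X__   (p1,X)→(p2,X,R)
state=p2 head=6 tape=Y_X_XX[X]__   (p2,X)→(p3,_,L)
state=p3 head=5 tape=Y_X_X[X]___   (p3,X)→(p3,_,R)
state=p3 head=6 tape=Y_X_X_[_]__   (p3,_)→(p1,X,R)
state=p1 head=7 tape=Y_X_X_X[_]_   (p1,_)→(p2,_,R)
state=p2 head=8 tape=Y_X_X_X_[_]
After 14 steps: state p2, head at 8, tape Y_X_X_X.

state p2, head at 8, tape Y_X_X_X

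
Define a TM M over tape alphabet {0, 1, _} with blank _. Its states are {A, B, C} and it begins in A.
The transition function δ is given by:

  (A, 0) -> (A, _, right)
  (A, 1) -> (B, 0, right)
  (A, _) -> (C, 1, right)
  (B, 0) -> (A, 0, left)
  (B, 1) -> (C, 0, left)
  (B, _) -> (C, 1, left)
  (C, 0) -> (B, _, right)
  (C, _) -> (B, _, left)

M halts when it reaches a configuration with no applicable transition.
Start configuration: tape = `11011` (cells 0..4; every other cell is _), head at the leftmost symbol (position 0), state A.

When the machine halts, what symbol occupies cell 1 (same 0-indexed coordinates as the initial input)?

A | [1]1011   read 1 → write 0, move right, go to B
B | 0[1]011   read 1 → write 0, move left, go to C
C | [0]0011   read 0 → write _, move right, go to B
B | _[0]011   read 0 → write 0, move left, go to A
A | [_]0011   read _ → write 1, move right, go to C
C | 1[0]011   read 0 → write _, move right, go to B
B | 1_[0]11   read 0 → write 0, move left, go to A
A | 1[_]011   read _ → write 1, move right, go to C
C | 11[0]11   read 0 → write _, move right, go to B
B | 11_[1]1   read 1 → write 0, move left, go to C
C | 11[_]01   read _ → write _, move left, go to B
B | 1[1]_01   read 1 → write 0, move left, go to C
C | [1]0_01
Cell 1 holds 0 when M halts.

0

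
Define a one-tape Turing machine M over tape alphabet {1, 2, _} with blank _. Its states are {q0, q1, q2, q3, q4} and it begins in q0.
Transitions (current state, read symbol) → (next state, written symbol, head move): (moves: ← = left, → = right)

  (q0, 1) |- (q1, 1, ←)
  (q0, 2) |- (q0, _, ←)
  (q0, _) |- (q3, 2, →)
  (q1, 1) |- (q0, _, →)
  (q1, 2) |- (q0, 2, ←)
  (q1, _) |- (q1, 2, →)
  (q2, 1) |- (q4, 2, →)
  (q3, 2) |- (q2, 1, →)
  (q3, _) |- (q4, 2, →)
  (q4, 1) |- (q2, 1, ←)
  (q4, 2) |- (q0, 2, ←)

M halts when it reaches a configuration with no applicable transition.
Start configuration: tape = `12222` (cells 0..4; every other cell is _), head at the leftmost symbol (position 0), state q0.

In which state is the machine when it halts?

state=q0 head=0 tape=__[1]2222   (q0,1)→(q1,1,←)
state=q1 head=-1 tape=_[_]12222   (q1,_)→(q1,2,→)
state=q1 head=0 tape=_2[1]2222   (q1,1)→(q0,_,→)
state=q0 head=1 tape=_2_[2]222   (q0,2)→(q0,_,←)
state=q0 head=0 tape=_2[_]_222   (q0,_)→(q3,2,→)
state=q3 head=1 tape=_22[_]222   (q3,_)→(q4,2,→)
state=q4 head=2 tape=_222[2]22   (q4,2)→(q0,2,←)
state=q0 head=1 tape=_22[2]222   (q0,2)→(q0,_,←)
state=q0 head=0 tape=_2[2]_222   (q0,2)→(q0,_,←)
state=q0 head=-1 tape=_[2]__222   (q0,2)→(q0,_,←)
state=q0 head=-2 tape=[_]___222   (q0,_)→(q3,2,→)
state=q3 head=-1 tape=2[_]__222   (q3,_)→(q4,2,→)
state=q4 head=0 tape=22[_]_222
No transition is defined for (q4, _); M halts in state q4.

q4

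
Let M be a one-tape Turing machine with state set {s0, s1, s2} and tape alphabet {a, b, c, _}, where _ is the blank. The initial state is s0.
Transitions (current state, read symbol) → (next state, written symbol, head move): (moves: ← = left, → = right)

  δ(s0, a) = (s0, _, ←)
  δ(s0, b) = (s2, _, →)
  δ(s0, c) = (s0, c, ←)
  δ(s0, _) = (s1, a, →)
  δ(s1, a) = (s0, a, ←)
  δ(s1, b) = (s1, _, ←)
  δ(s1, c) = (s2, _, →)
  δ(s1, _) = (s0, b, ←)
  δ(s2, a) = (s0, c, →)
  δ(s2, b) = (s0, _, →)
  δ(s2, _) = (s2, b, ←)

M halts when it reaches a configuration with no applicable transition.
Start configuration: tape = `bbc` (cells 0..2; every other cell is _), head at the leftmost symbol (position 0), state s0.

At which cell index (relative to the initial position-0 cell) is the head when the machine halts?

s0 | [b]bc____   read b → write _, move →, go to s2
s2 | _[b]c____   read b → write _, move →, go to s0
s0 | __[c]____   read c → write c, move ←, go to s0
s0 | _[_]c____   read _ → write a, move →, go to s1
s1 | _a[c]____   read c → write _, move →, go to s2
s2 | _a_[_]___   read _ → write b, move ←, go to s2
s2 | _a[_]b___   read _ → write b, move ←, go to s2
s2 | _[a]bb___   read a → write c, move →, go to s0
s0 | _c[b]b___   read b → write _, move →, go to s2
s2 | _c_[b]___   read b → write _, move →, go to s0
s0 | _c__[_]__   read _ → write a, move →, go to s1
s1 | _c__a[_]_   read _ → write b, move ←, go to s0
s0 | _c__[a]b_   read a → write _, move ←, go to s0
s0 | _c_[_]_b_   read _ → write a, move →, go to s1
s1 | _c_a[_]b_   read _ → write b, move ←, go to s0
s0 | _c_[a]bb_   read a → write _, move ←, go to s0
s0 | _c[_]_bb_   read _ → write a, move →, go to s1
s1 | _ca[_]bb_   read _ → write b, move ←, go to s0
s0 | _c[a]bbb_   read a → write _, move ←, go to s0
s0 | _[c]_bbb_   read c → write c, move ←, go to s0
s0 | [_]c_bbb_   read _ → write a, move →, go to s1
s1 | a[c]_bbb_   read c → write _, move →, go to s2
s2 | a_[_]bbb_   read _ → write b, move ←, go to s2
s2 | a[_]bbbb_   read _ → write b, move ←, go to s2
s2 | [a]bbbbb_   read a → write c, move →, go to s0
s0 | c[b]bbbb_   read b → write _, move →, go to s2
s2 | c_[b]bbb_   read b → write _, move →, go to s0
s0 | c__[b]bb_   read b → write _, move →, go to s2
s2 | c___[b]b_   read b → write _, move →, go to s0
s0 | c____[b]_   read b → write _, move →, go to s2
s2 | c_____[_]   read _ → write b, move ←, go to s2
s2 | c____[_]b   read _ → write b, move ←, go to s2
s2 | c___[_]bb   read _ → write b, move ←, go to s2
s2 | c__[_]bbb   read _ → write b, move ←, go to s2
s2 | c_[_]bbbb   read _ → write b, move ←, go to s2
s2 | c[_]bbbbb   read _ → write b, move ←, go to s2
s2 | [c]bbbbbb
At halt the head is at cell 0.

0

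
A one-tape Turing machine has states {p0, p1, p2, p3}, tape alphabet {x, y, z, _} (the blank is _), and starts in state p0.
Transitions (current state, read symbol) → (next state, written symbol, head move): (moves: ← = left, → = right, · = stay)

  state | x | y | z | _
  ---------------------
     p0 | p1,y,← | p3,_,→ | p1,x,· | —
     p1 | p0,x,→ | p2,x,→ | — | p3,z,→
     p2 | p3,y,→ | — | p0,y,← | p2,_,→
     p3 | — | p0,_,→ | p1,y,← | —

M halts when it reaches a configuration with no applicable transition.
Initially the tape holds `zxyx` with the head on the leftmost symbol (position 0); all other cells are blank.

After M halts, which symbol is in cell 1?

state=p0 head=0 tape=[z]xyx_   (p0,z)→(p1,x,·)
state=p1 head=0 tape=[x]xyx_   (p1,x)→(p0,x,→)
state=p0 head=1 tape=x[x]yx_   (p0,x)→(p1,y,←)
state=p1 head=0 tape=[x]yyx_   (p1,x)→(p0,x,→)
state=p0 head=1 tape=x[y]yx_   (p0,y)→(p3,_,→)
state=p3 head=2 tape=x_[y]x_   (p3,y)→(p0,_,→)
state=p0 head=3 tape=x__[x]_   (p0,x)→(p1,y,←)
state=p1 head=2 tape=x_[_]y_   (p1,_)→(p3,z,→)
state=p3 head=3 tape=x_z[y]_   (p3,y)→(p0,_,→)
state=p0 head=4 tape=x_z_[_]
Cell 1 holds _ when M halts.

_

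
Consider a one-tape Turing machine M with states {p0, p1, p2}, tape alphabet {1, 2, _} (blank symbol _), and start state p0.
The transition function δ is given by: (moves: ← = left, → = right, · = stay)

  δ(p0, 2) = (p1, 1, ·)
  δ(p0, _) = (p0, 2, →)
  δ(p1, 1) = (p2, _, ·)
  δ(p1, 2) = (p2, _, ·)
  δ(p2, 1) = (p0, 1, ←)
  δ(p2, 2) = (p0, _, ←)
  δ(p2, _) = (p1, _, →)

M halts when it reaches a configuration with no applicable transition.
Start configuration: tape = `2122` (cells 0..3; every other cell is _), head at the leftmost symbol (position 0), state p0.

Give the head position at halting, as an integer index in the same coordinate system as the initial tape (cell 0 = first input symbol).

state=p0 head=0 tape=[2]122_   (p0,2)→(p1,1,·)
state=p1 head=0 tape=[1]122_   (p1,1)→(p2,_,·)
state=p2 head=0 tape=[_]122_   (p2,_)→(p1,_,→)
state=p1 head=1 tape=_[1]22_   (p1,1)→(p2,_,·)
state=p2 head=1 tape=_[_]22_   (p2,_)→(p1,_,→)
state=p1 head=2 tape=__[2]2_   (p1,2)→(p2,_,·)
state=p2 head=2 tape=__[_]2_   (p2,_)→(p1,_,→)
state=p1 head=3 tape=___[2]_   (p1,2)→(p2,_,·)
state=p2 head=3 tape=___[_]_   (p2,_)→(p1,_,→)
state=p1 head=4 tape=____[_]
At halt the head is at cell 4.

4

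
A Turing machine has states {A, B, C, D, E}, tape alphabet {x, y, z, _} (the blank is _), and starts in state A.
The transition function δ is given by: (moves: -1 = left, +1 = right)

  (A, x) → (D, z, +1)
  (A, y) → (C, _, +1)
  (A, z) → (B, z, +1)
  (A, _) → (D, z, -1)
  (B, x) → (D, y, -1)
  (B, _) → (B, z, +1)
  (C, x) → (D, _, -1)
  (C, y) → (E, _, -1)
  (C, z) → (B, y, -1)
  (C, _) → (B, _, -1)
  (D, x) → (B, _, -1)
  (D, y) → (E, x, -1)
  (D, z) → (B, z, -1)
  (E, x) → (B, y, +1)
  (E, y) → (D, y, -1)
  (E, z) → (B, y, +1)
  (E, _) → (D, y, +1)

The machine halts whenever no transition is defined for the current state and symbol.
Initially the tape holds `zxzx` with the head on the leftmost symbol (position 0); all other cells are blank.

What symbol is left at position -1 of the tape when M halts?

A | _[z]xzx   read z → write z, move +1, go to B
B | _z[x]zx   read x → write y, move -1, go to D
D | _[z]yzx   read z → write z, move -1, go to B
B | [_]zyzx   read _ → write z, move +1, go to B
B | z[z]yzx
Cell -1 holds z when M halts.

z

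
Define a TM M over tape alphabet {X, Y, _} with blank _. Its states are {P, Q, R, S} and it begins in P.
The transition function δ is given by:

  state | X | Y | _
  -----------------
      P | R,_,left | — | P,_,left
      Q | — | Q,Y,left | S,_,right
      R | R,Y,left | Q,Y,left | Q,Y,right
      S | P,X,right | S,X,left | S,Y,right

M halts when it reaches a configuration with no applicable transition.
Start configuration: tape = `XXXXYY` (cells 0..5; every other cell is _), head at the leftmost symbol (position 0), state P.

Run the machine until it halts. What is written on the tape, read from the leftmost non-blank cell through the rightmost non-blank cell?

state=P head=0 tape=__[X]XXXYY   (P,X)→(R,_,left)
state=R head=-1 tape=_[_]_XXXYY   (R,_)→(Q,Y,right)
state=Q head=0 tape=_Y[_]XXXYY   (Q,_)→(S,_,right)
state=S head=1 tape=_Y_[X]XXYY   (S,X)→(P,X,right)
state=P head=2 tape=_Y_X[X]XYY   (P,X)→(R,_,left)
state=R head=1 tape=_Y_[X]_XYY   (R,X)→(R,Y,left)
state=R head=0 tape=_Y[_]Y_XYY   (R,_)→(Q,Y,right)
state=Q head=1 tape=_YY[Y]_XYY   (Q,Y)→(Q,Y,left)
state=Q head=0 tape=_Y[Y]Y_XYY   (Q,Y)→(Q,Y,left)
state=Q head=-1 tape=_[Y]YY_XYY   (Q,Y)→(Q,Y,left)
state=Q head=-2 tape=[_]YYY_XYY   (Q,_)→(S,_,right)
state=S head=-1 tape=_[Y]YY_XYY   (S,Y)→(S,X,left)
state=S head=-2 tape=[_]XYY_XYY   (S,_)→(S,Y,right)
state=S head=-1 tape=Y[X]YY_XYY   (S,X)→(P,X,right)
state=P head=0 tape=YX[Y]Y_XYY
The non-blank tape span at halt is YXYY_XYY.

YXYY_XYY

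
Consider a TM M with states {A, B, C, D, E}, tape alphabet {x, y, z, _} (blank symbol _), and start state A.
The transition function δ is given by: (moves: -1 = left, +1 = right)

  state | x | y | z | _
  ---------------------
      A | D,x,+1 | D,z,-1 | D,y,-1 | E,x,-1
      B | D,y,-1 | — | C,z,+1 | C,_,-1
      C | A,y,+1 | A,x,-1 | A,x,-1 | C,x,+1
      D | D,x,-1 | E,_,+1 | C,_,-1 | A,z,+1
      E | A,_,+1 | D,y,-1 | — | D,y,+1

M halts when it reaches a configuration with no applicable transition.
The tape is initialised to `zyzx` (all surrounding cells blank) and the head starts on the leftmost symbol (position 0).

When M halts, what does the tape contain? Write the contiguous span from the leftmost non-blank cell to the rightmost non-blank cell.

A | ____[z]yzx   read z → write y, move -1, go to D
D | ___[_]yyzx   read _ → write z, move +1, go to A
A | ___z[y]yzx   read y → write z, move -1, go to D
D | ___[z]zyzx   read z → write _, move -1, go to C
C | __[_]_zyzx   read _ → write x, move +1, go to C
C | __x[_]zyzx   read _ → write x, move +1, go to C
C | __xx[z]yzx   read z → write x, move -1, go to A
A | __x[x]xyzx   read x → write x, move +1, go to D
D | __xx[x]yzx   read x → write x, move -1, go to D
D | __x[x]xyzx   read x → write x, move -1, go to D
D | __[x]xxyzx   read x → write x, move -1, go to D
D | _[_]xxxyzx   read _ → write z, move +1, go to A
A | _z[x]xxyzx   read x → write x, move +1, go to D
D | _zx[x]xyzx   read x → write x, move -1, go to D
D | _z[x]xxyzx   read x → write x, move -1, go to D
D | _[z]xxxyzx   read z → write _, move -1, go to C
C | [_]_xxxyzx   read _ → write x, move +1, go to C
C | x[_]xxxyzx   read _ → write x, move +1, go to C
C | xx[x]xxyzx   read x → write y, move +1, go to A
A | xxy[x]xyzx   read x → write x, move +1, go to D
D | xxyx[x]yzx   read x → write x, move -1, go to D
D | xxy[x]xyzx   read x → write x, move -1, go to D
D | xx[y]xxyzx   read y → write _, move +1, go to E
E | xx_[x]xyzx   read x → write _, move +1, go to A
A | xx__[x]yzx   read x → write x, move +1, go to D
D | xx__x[y]zx   read y → write _, move +1, go to E
E | xx__x_[z]x
The non-blank tape span at halt is xx__x_zx.

xx__x_zx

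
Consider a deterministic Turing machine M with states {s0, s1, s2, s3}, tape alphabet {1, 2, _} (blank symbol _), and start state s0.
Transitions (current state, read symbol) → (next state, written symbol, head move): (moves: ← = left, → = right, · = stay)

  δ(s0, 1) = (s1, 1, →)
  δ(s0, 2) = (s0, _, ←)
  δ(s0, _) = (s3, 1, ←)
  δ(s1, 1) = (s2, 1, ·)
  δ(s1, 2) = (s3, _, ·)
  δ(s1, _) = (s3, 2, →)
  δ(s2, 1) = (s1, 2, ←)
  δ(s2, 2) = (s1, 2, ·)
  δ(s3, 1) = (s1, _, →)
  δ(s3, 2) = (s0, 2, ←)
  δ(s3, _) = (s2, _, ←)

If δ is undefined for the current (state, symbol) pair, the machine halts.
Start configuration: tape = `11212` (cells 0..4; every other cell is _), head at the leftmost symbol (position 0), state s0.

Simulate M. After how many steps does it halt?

s0 | ____[1]1212   read 1 → write 1, move →, go to s1
s1 | ____1[1]212   read 1 → write 1, move ·, go to s2
s2 | ____1[1]212   read 1 → write 2, move ←, go to s1
s1 | ____[1]2212   read 1 → write 1, move ·, go to s2
s2 | ____[1]2212   read 1 → write 2, move ←, go to s1
s1 | ___[_]22212   read _ → write 2, move →, go to s3
s3 | ___2[2]2212   read 2 → write 2, move ←, go to s0
s0 | ___[2]22212   read 2 → write _, move ←, go to s0
s0 | __[_]_22212   read _ → write 1, move ←, go to s3
s3 | _[_]1_22212   read _ → write _, move ←, go to s2
s2 | [_]_1_22212
M halts after 10 transitions.

10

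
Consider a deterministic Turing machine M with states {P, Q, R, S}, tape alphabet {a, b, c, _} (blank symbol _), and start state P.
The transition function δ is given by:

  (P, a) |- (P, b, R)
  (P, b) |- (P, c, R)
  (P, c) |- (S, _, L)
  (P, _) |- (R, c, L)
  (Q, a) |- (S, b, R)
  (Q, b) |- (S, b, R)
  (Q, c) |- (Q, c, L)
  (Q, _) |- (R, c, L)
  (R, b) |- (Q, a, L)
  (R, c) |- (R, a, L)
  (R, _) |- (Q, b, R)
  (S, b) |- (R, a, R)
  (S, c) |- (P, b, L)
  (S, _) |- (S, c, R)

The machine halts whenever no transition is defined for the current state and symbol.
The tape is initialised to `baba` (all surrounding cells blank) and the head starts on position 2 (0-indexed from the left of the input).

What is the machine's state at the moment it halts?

S

P | ba[b]a__   read b → write c, move R, go to P
P | bac[a]__   read a → write b, move R, go to P
P | bacb[_]_   read _ → write c, move L, go to R
R | bac[b]c_   read b → write a, move L, go to Q
Q | ba[c]ac_   read c → write c, move L, go to Q
Q | b[a]cac_   read a → write b, move R, go to S
S | bb[c]ac_   read c → write b, move L, go to P
P | b[b]bac_   read b → write c, move R, go to P
P | bc[b]ac_   read b → write c, move R, go to P
P | bcc[a]c_   read a → write b, move R, go to P
P | bccb[c]_   read c → write _, move L, go to S
S | bcc[b]__   read b → write a, move R, go to R
R | bcca[_]_   read _ → write b, move R, go to Q
Q | bccab[_]   read _ → write c, move L, go to R
R | bcca[b]c   read b → write a, move L, go to Q
Q | bcc[a]ac   read a → write b, move R, go to S
S | bccb[a]c
No transition is defined for (S, a); M halts in state S.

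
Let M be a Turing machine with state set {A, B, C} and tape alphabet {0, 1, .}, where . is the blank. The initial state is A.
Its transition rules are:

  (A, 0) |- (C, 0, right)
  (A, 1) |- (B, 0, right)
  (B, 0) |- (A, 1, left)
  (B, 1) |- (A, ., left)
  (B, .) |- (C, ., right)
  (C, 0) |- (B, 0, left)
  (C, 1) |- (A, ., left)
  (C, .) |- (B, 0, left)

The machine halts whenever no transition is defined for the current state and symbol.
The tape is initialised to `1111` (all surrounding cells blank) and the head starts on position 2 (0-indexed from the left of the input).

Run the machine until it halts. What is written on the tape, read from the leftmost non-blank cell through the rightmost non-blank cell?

A | .11[1]1   read 1 → write 0, move right, go to B
B | .110[1]   read 1 → write ., move left, go to A
A | .11[0].   read 0 → write 0, move right, go to C
C | .110[.]   read . → write 0, move left, go to B
B | .11[0]0   read 0 → write 1, move left, go to A
A | .1[1]10   read 1 → write 0, move right, go to B
B | .10[1]0   read 1 → write ., move left, go to A
A | .1[0].0   read 0 → write 0, move right, go to C
C | .10[.]0   read . → write 0, move left, go to B
B | .1[0]00   read 0 → write 1, move left, go to A
A | .[1]100   read 1 → write 0, move right, go to B
B | .0[1]00   read 1 → write ., move left, go to A
A | .[0].00   read 0 → write 0, move right, go to C
C | .0[.]00   read . → write 0, move left, go to B
B | .[0]000   read 0 → write 1, move left, go to A
A | [.]1000
The non-blank tape span at halt is 1000.

1000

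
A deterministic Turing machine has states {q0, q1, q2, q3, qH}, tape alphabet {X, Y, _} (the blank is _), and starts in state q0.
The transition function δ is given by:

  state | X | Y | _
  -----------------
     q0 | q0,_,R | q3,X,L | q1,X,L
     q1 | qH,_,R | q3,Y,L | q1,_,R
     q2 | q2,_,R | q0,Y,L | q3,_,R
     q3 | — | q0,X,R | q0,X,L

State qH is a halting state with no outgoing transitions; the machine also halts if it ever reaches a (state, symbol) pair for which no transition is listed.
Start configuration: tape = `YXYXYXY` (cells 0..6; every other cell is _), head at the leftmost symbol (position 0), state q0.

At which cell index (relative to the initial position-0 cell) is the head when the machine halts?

-1

q0 | ___[Y]XYXYXY   read Y → write X, move L, go to q3
q3 | __[_]XXYXYXY   read _ → write X, move L, go to q0
q0 | _[_]XXXYXYXY   read _ → write X, move L, go to q1
q1 | [_]XXXXYXYXY   read _ → write _, move R, go to q1
q1 | _[X]XXXYXYXY   read X → write _, move R, go to qH
qH | __[X]XXYXYXY
At halt the head is at cell -1.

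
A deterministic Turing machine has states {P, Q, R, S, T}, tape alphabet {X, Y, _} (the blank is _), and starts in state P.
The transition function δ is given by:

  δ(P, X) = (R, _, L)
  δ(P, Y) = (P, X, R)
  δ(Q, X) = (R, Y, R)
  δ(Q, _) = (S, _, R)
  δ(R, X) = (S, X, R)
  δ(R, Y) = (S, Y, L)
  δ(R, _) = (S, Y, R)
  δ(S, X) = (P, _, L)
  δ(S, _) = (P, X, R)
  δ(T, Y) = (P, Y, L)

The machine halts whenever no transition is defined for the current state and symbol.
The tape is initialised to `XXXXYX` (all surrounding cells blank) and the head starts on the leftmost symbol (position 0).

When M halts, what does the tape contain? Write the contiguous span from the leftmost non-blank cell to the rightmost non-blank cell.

YXXXXXX

P | _[X]XXXYX_   read X → write _, move L, go to R
R | [_]_XXXYX_   read _ → write Y, move R, go to S
S | Y[_]XXXYX_   read _ → write X, move R, go to P
P | YX[X]XXYX_   read X → write _, move L, go to R
R | Y[X]_XXYX_   read X → write X, move R, go to S
S | YX[_]XXYX_   read _ → write X, move R, go to P
P | YXX[X]XYX_   read X → write _, move L, go to R
R | YX[X]_XYX_   read X → write X, move R, go to S
S | YXX[_]XYX_   read _ → write X, move R, go to P
P | YXXX[X]YX_   read X → write _, move L, go to R
R | YXX[X]_YX_   read X → write X, move R, go to S
S | YXXX[_]YX_   read _ → write X, move R, go to P
P | YXXXX[Y]X_   read Y → write X, move R, go to P
P | YXXXXX[X]_   read X → write _, move L, go to R
R | YXXXX[X]__   read X → write X, move R, go to S
S | YXXXXX[_]_   read _ → write X, move R, go to P
P | YXXXXXX[_]
The non-blank tape span at halt is YXXXXXX.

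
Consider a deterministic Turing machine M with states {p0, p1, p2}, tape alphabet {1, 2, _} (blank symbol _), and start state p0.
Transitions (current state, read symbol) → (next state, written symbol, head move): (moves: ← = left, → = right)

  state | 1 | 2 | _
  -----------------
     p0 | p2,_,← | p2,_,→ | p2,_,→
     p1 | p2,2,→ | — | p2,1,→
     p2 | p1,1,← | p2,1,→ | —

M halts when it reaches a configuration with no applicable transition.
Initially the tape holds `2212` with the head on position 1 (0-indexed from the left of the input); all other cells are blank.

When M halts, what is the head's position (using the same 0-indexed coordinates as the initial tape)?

state=p0 head=1 tape=2[2]12   (p0,2)→(p2,_,→)
state=p2 head=2 tape=2_[1]2   (p2,1)→(p1,1,←)
state=p1 head=1 tape=2[_]12   (p1,_)→(p2,1,→)
state=p2 head=2 tape=21[1]2   (p2,1)→(p1,1,←)
state=p1 head=1 tape=2[1]12   (p1,1)→(p2,2,→)
state=p2 head=2 tape=22[1]2   (p2,1)→(p1,1,←)
state=p1 head=1 tape=2[2]12
At halt the head is at cell 1.

1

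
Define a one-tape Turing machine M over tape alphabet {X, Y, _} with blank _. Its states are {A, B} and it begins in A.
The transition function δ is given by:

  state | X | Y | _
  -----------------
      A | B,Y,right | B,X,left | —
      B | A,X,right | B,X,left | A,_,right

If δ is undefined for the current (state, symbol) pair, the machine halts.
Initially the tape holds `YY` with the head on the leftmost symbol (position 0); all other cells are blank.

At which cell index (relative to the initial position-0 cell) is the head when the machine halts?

A | _[Y]Y_   read Y → write X, move left, go to B
B | [_]XY_   read _ → write _, move right, go to A
A | _[X]Y_   read X → write Y, move right, go to B
B | _Y[Y]_   read Y → write X, move left, go to B
B | _[Y]X_   read Y → write X, move left, go to B
B | [_]XX_   read _ → write _, move right, go to A
A | _[X]X_   read X → write Y, move right, go to B
B | _Y[X]_   read X → write X, move right, go to A
A | _YX[_]
At halt the head is at cell 2.

2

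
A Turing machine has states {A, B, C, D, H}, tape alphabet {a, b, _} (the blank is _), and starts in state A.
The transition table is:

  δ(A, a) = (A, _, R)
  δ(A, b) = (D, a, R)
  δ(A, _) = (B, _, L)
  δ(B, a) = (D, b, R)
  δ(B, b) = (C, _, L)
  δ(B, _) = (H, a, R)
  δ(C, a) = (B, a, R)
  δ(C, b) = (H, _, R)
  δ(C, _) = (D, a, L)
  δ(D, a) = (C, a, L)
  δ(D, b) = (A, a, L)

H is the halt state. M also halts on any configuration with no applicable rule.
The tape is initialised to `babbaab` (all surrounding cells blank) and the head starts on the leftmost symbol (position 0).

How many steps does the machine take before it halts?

16

A | [b]abbaab   read b → write a, move R, go to D
D | a[a]bbaab   read a → write a, move L, go to C
C | [a]abbaab   read a → write a, move R, go to B
B | a[a]bbaab   read a → write b, move R, go to D
D | ab[b]baab   read b → write a, move L, go to A
A | a[b]abaab   read b → write a, move R, go to D
D | aa[a]baab   read a → write a, move L, go to C
C | a[a]abaab   read a → write a, move R, go to B
B | aa[a]baab   read a → write b, move R, go to D
D | aab[b]aab   read b → write a, move L, go to A
A | aa[b]aaab   read b → write a, move R, go to D
D | aaa[a]aab   read a → write a, move L, go to C
C | aa[a]aaab   read a → write a, move R, go to B
B | aaa[a]aab   read a → write b, move R, go to D
D | aaab[a]ab   read a → write a, move L, go to C
C | aaa[b]aab   read b → write _, move R, go to H
H | aaa_[a]ab
M halts after 16 transitions.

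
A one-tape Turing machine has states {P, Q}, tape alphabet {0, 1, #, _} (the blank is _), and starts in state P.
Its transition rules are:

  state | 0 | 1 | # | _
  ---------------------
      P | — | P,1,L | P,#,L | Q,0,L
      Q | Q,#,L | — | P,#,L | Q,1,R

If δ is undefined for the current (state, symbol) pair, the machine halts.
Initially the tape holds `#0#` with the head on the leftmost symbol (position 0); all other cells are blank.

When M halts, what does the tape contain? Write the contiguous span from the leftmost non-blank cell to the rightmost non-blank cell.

1##0#

P | __[#]0#   read # → write #, move L, go to P
P | _[_]#0#   read _ → write 0, move L, go to Q
Q | [_]0#0#   read _ → write 1, move R, go to Q
Q | 1[0]#0#   read 0 → write #, move L, go to Q
Q | [1]##0#
The non-blank tape span at halt is 1##0#.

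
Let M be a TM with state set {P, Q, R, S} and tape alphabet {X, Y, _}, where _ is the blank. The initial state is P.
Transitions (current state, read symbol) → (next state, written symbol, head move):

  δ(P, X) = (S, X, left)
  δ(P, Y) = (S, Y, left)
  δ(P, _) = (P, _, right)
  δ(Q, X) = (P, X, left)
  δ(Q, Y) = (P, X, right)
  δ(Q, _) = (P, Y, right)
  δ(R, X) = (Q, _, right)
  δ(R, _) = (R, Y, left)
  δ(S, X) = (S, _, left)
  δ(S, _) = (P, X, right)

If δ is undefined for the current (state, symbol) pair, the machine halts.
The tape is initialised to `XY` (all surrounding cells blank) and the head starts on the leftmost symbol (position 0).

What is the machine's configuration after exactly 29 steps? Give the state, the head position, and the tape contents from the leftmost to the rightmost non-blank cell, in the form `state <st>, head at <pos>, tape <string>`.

P | ____[X]Y   read X → write X, move left, go to S
S | ___[_]XY   read _ → write X, move right, go to P
P | ___X[X]Y   read X → write X, move left, go to S
S | ___[X]XY   read X → write _, move left, go to S
S | __[_]_XY   read _ → write X, move right, go to P
P | __X[_]XY   read _ → write _, move right, go to P
P | __X_[X]Y   read X → write X, move left, go to S
S | __X[_]XY   read _ → write X, move right, go to P
P | __XX[X]Y   read X → write X, move left, go to S
S | __X[X]XY   read X → write _, move left, go to S
S | __[X]_XY   read X → write _, move left, go to S
S | _[_]__XY   read _ → write X, move right, go to P
P | _X[_]_XY   read _ → write _, move right, go to P
P | _X_[_]XY   read _ → write _, move right, go to P
P | _X__[X]Y   read X → write X, move left, go to S
S | _X_[_]XY   read _ → write X, move right, go to P
P | _X_X[X]Y   read X → write X, move left, go to S
S | _X_[X]XY   read X → write _, move left, go to S
S | _X[_]_XY   read _ → write X, move right, go to P
P | _XX[_]XY   read _ → write _, move right, go to P
P | _XX_[X]Y   read X → write X, move left, go to S
S | _XX[_]XY   read _ → write X, move right, go to P
P | _XXX[X]Y   read X → write X, move left, go to S
S | _XX[X]XY   read X → write _, move left, go to S
S | _X[X]_XY   read X → write _, move left, go to S
S | _[X]__XY   read X → write _, move left, go to S
S | [_]___XY   read _ → write X, move right, go to P
P | X[_]__XY   read _ → write _, move right, go to P
P | X_[_]_XY   read _ → write _, move right, go to P
P | X__[_]XY
After 29 steps: state P, head at -1, tape X___XY.

state P, head at -1, tape X___XY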